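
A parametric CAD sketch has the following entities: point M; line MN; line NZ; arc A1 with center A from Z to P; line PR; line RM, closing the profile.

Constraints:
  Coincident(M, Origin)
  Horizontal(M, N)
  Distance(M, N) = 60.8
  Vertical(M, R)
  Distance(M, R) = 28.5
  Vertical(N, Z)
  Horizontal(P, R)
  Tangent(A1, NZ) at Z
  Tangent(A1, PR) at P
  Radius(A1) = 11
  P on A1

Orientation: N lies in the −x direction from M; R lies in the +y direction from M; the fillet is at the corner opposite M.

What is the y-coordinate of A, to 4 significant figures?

17.50

MR is vertical with |MR| = 28.5 and R on the +y side, so R = (0.000, 28.50). The virtual corner opposite M is at (-60.80, 28.50). A1 meets NZ tangentially, so AZ is at right angles to NZ and tangency of A1 to PR means the radius AP is perpendicular to PR, with radius 11.0, so the center A sits 11.0 in from both sides at A = (-49.80, 17.50). So A.y = 17.50.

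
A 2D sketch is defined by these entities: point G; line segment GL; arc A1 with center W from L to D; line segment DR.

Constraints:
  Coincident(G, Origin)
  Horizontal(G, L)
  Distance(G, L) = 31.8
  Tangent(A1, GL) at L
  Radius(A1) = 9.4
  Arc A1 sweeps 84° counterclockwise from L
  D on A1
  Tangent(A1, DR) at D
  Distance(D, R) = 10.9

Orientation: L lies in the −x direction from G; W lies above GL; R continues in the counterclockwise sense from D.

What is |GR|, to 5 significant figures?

28.724

On A1, L sits at bearing -90° from W; an 84° counterclockwise sweep puts D at bearing -6°, so D = W + 9.4·(cos -6°, sin -6°) = (-22.451, 8.4174). Since A1 is tangent to DR there, WD ⟂ DR, so DR runs along (−sin -6°, cos -6°); with |DR| = 10.9, R = (-21.312, 19.258). Then |GR| = |R − G| = 28.724.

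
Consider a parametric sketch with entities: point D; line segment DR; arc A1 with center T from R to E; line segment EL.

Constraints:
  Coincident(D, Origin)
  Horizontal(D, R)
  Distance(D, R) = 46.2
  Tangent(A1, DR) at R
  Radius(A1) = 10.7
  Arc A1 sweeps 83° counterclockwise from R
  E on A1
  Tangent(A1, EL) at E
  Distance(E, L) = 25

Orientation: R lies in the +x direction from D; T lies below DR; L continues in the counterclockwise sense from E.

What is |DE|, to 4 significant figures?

36.80

A1 meets DR tangentially, so TR is at right angles to DR, so T = R + (0, -10.7) = (46.20, -10.70). On A1, R sits at bearing 90° from T; an 83° counterclockwise sweep puts E at bearing 173°, so E = T + 10.7·(cos 173°, sin 173°) = (35.58, -9.396). Then |DE| = |E − D| = 36.80.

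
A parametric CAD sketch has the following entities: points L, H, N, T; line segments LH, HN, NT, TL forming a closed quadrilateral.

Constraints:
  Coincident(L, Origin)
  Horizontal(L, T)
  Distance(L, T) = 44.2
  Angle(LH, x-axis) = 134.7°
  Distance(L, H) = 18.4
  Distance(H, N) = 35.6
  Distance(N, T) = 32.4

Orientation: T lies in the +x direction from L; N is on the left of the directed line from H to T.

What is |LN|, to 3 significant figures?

31.3

L is at the origin; LT is horizontal with |LT| = 44.2 and T in +x, so T = (44.2, 0). LH runs at 134.7° with |LH| = 18.4, so H = (-12.9, 13.1). N is determined by |HN| = 35.6 and |NT| = 32.4 together: it lies at the intersection of circle(H, 35.6) and circle(T, 32.4). With |HT| = 58.6, the foot of the radical line on HT is 31.2 from H and the perpendicular offset is √(35.6² − 31.2²) = 17.2. Taking the left-of-HT solution: N = (21.3, 22.9).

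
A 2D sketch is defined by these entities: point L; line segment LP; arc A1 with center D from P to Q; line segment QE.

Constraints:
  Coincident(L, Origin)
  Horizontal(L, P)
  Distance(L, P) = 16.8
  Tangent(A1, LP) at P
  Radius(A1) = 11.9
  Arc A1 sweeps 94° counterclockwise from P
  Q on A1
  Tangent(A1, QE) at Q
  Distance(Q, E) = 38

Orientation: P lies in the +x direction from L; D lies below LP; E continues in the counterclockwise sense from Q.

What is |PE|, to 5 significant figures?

51.470

On A1, P sits at bearing 90° from D; a 94° counterclockwise sweep puts Q at bearing 184°, so Q = D + 11.9·(cos 184°, sin 184°) = (4.9290, -12.730). Tangency of A1 to QE means the radius DQ is perpendicular to QE, so QE runs along (−sin 184°, cos 184°); with |QE| = 38.0, E = (7.5797, -50.638). Then |PE| = |E − P| = 51.470.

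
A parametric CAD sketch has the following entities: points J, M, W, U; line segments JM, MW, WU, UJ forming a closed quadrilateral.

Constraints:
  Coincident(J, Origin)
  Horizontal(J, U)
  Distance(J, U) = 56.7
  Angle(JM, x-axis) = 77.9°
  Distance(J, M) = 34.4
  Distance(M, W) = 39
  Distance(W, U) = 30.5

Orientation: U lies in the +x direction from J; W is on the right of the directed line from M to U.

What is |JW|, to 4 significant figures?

26.21

J is at the origin; J and U share the same y with |JU| = 56.7 and U in +x, so U = (56.7, 0). JM runs at 77.9° with |JM| = 34.4, so M = (7.211, 33.64). W is determined by |MW| = 39.0 and |WU| = 30.5 together: it lies at the intersection of circle(M, 39.0) and circle(U, 30.5). With |MU| = 59.84, the foot of the radical line on MU is 34.86 from M and the perpendicular offset is √(39.0² − 34.86²) = 17.50. Taking the right-of-MU solution: W = (26.20, -0.4274).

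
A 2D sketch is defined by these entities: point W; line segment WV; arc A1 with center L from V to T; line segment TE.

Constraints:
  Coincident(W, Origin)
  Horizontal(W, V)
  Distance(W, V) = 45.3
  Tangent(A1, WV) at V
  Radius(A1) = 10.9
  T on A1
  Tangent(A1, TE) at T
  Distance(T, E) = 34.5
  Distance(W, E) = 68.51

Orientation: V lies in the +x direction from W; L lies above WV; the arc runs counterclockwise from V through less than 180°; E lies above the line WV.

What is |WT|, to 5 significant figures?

57.476

W is at the origin; W and V share the same y with |WV| = 45.3 and V on the +x side, so V = (45.300, 0.0000). The tangent condition forces LV to be normal to WV, so L = V + (0, 10.9) = (45.300, 10.900). Since LT ⟂ TE (tangency), |LE| = √(10.9² + 34.5²) = 36.181 regardless of where T sits on A1. So E lies on both circle(W, 68.51) and circle(L, 36.181); the above-WV intersection is E = (50.066, 46.766). T is the foot of the tangent from E: T = (56.036, 12.786).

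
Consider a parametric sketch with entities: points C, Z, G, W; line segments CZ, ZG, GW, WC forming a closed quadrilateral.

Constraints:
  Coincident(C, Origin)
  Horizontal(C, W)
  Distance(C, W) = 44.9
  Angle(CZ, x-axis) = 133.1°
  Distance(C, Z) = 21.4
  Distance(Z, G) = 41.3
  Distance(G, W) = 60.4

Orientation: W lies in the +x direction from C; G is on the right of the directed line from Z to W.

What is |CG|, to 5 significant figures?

27.264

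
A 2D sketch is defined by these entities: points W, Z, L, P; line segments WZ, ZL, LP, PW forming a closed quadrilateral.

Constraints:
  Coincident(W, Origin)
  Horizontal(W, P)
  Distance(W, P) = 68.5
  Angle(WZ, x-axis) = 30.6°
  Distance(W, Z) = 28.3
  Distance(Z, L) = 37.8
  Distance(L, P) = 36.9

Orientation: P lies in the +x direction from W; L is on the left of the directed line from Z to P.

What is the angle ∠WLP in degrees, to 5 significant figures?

77.722°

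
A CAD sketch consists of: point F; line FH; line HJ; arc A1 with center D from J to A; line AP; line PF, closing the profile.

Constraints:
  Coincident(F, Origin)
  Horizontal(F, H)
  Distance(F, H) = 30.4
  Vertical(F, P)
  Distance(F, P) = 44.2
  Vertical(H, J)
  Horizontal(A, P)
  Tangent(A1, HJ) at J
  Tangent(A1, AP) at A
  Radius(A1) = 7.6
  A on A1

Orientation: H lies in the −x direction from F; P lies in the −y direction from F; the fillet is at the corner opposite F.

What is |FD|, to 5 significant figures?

43.121

F and P share the same x with |FP| = 44.2 and P on the −y side, so P = (0.0000, -44.200). The virtual corner opposite F is at (-30.400, -44.200). The tangent condition forces DJ to be normal to HJ and the tangent condition forces DA to be normal to AP, with radius 7.6, so the center D sits 7.6 in from both sides at D = (-22.800, -36.600). Then |FD| = |D − F| = 43.121.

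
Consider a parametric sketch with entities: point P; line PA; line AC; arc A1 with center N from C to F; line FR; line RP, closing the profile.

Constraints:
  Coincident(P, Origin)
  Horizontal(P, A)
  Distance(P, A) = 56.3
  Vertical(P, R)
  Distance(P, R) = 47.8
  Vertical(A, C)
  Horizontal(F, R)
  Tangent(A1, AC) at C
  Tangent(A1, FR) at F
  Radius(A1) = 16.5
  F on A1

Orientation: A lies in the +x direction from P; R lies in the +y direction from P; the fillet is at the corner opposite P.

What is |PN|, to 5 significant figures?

50.633

P is at the origin; P and A share the same y with |PA| = 56.3 and A on the +x side, so A = (56.300, 0.0000). P and R share the same x with |PR| = 47.8 and R on the +y side, so R = (0.0000, 47.800). The virtual corner opposite P is at (56.300, 47.800). Tangency of A1 to AC means the radius NC is perpendicular to AC and tangency of A1 to FR means the radius NF is perpendicular to FR, with radius 16.5, so the center N sits 16.5 in from both sides at N = (39.800, 31.300). Then |PN| = |N − P| = 50.633.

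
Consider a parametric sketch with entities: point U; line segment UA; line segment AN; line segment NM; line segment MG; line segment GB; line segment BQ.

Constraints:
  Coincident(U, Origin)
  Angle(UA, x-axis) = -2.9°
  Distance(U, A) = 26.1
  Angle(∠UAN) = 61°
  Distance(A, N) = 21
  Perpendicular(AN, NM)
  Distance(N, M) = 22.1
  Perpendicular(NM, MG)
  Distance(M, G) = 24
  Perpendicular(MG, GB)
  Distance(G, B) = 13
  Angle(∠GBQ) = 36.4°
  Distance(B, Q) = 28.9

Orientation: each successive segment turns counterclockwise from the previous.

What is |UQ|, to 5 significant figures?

9.6506

U is at the origin; UA runs at -2.9° with length 26.1, so A = (26.067, -1.3205). ∠UAN = 61.0° gives AN at 116.10° from the x-axis; with |AN| = 21.0, N = (16.828, 17.538). AN is perpendicular to NM, so NM runs at -153.90°; with |NM| = 22.1, M = (-3.0186, 7.8154). NM is perpendicular to MG, so MG runs at -63.900°; with |MG| = 24.0, G = (7.5400, -13.737). The perpendicularity gives GB at right angles to MG, so GB runs at 26.100°; with |GB| = 13.0, B = (19.214, -8.0180). ∠GBQ = 36.4° gives BQ at 169.70° from the x-axis; with |BQ| = 28.9, Q = (-9.2199, -2.8506). Then |UQ| = |Q − U| = 9.6506.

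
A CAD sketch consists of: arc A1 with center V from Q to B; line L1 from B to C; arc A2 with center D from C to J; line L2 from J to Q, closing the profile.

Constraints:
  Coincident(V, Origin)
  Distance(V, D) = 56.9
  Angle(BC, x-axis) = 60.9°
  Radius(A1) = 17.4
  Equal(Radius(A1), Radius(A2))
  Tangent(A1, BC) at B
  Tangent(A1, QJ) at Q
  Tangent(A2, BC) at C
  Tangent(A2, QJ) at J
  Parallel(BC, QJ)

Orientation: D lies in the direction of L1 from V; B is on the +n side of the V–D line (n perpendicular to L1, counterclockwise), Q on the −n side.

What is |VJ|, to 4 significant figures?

59.50

The slot axis is L1's direction at 60.9°, so u = (cos 60.9°, sin 60.9°) = (0.4863, 0.8738) and n = (−sin 60.9°, cos 60.9°) = (-0.8738, 0.4863). V is at the origin and D lies 56.9 along u from V, so D = 56.9·u = (27.67, 49.72). Tangency of A1 to both parallel lines with radius 17.4 puts B and Q at V ± 17.4·n: B = (-15.20, 8.462), Q = (15.20, -8.462). Equal radii place C and J the same way about D: C = D + 17.4·n = (12.47, 58.18), J = D − 17.4·n = (42.88, 41.26). Then |VJ| = |J − V| = 59.50.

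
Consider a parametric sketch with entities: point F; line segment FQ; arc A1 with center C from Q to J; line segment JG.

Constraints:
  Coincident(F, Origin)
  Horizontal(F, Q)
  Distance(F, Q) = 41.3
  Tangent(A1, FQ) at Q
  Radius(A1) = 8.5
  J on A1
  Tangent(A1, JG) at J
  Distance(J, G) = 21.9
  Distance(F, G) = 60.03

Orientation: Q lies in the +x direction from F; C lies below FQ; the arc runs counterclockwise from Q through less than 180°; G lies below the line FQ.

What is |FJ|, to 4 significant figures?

38.80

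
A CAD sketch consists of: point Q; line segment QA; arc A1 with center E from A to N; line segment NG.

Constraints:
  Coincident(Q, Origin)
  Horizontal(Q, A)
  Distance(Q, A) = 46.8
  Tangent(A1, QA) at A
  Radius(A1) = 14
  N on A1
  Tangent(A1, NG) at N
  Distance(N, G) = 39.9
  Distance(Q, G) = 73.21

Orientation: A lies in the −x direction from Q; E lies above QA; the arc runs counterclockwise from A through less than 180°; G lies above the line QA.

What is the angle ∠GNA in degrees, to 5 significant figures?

125.32°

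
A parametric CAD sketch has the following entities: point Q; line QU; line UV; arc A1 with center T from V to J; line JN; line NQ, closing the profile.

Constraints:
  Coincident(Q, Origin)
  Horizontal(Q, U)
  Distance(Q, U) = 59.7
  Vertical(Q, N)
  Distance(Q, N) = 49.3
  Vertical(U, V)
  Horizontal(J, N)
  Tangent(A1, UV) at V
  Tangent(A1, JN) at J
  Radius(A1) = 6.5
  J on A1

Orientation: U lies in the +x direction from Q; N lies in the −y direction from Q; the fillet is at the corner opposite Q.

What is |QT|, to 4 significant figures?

68.28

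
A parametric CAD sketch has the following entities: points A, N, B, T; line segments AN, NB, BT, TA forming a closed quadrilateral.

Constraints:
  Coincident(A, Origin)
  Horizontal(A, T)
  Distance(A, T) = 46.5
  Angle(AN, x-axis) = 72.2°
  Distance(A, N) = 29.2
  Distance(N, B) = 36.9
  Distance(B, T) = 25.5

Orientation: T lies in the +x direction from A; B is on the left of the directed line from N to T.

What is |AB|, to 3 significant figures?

52.4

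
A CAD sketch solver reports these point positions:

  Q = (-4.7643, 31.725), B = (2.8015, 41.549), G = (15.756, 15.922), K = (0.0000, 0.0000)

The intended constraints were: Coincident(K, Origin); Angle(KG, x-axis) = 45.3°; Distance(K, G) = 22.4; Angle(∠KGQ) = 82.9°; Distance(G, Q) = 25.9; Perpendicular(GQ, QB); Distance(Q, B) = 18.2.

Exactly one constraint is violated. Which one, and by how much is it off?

Distance(Q, B) = 18.2 — off by 5.80.

K = (0.00, 0.00) ✓; KG at 45.30° ✓; |KG| = 22.40 ✓; ∠KGQ = 82.90° ✓; |GQ| = 25.90 ✓; ∠(GQ, QB) = 90.00° ✓; |QB| = 12.40 ✗.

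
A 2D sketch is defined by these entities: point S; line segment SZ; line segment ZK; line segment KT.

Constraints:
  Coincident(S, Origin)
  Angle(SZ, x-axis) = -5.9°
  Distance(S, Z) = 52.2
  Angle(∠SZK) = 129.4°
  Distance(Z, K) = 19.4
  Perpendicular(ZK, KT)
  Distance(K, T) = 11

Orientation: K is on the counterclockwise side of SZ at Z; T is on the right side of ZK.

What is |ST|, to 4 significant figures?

73.45

∠SZK = 129.4°, so ZK runs at -5.9° + (180° − 129.4°) = 44.70° from the x-axis; with |ZK| = 19.4, K = Z + 19.4·(cos 44.70°, sin 44.70°) = (65.71, 8.280). ZK is perpendicular to KT; with |KT| = 11.0 on the right of ZK, T = K + 11.0·(0.7034, -0.7108) = (73.45, 0.4613). Then |ST| = |T − S| = 73.45.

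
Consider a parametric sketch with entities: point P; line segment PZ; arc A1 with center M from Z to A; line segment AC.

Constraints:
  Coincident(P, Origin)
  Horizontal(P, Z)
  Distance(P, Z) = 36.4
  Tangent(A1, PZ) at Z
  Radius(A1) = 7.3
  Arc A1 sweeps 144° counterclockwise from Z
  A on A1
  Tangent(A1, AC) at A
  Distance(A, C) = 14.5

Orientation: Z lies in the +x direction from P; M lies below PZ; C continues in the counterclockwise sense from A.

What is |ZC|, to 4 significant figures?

22.97

P is at the origin; PZ is horizontal with |PZ| = 36.4 and Z on the +x side, so Z = (36.40, 0.000). Tangency of A1 to PZ means the radius MZ is perpendicular to PZ, so M = Z + (0, -7.3) = (36.40, -7.300). On A1, Z sits at bearing 90° from M; a 144° counterclockwise sweep puts A at bearing 234°, so A = M + 7.3·(cos 234°, sin 234°) = (32.11, -13.21). The tangent condition forces MA to be normal to AC, so AC runs along (−sin 234°, cos 234°); with |AC| = 14.5, C = (43.84, -21.73). Then |ZC| = |C − Z| = 22.97.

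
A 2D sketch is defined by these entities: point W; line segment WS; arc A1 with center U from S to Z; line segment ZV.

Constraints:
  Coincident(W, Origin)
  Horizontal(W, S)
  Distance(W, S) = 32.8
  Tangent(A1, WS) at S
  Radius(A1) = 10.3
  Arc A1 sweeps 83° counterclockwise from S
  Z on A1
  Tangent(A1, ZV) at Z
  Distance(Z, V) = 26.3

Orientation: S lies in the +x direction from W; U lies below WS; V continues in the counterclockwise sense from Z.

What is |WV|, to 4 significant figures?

40.13

On A1, S sits at bearing 90° from U; an 83° counterclockwise sweep puts Z at bearing 173°, so Z = U + 10.3·(cos 173°, sin 173°) = (22.58, -9.045). Since A1 is tangent to ZV there, UZ ⟂ ZV, so ZV runs along (−sin 173°, cos 173°); with |ZV| = 26.3, V = (19.37, -35.15). Then |WV| = |V − W| = 40.13.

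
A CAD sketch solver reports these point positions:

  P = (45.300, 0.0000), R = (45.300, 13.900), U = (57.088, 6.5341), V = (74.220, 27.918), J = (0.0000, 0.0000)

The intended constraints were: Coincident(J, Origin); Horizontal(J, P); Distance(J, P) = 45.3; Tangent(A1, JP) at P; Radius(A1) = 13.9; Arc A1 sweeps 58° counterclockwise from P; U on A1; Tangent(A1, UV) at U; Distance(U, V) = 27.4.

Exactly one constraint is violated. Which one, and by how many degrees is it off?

Tangent(A1, UV) at U — off by 6.70°.

J = (0.00, 0.00) ✓; J.y = 0.00, P.y = 0.00 ✓; |JP| = 45.30 ✓; ∠(RP, PJ) = 90.00° ✓; |RP| = 13.90 ✓; bearing(R→U) − bearing(R→P) = 58.00° ✓; |RU| = 13.90 ✓; ∠(RU, UV) = 96.70° ✗; |UV| = 27.40 ✓.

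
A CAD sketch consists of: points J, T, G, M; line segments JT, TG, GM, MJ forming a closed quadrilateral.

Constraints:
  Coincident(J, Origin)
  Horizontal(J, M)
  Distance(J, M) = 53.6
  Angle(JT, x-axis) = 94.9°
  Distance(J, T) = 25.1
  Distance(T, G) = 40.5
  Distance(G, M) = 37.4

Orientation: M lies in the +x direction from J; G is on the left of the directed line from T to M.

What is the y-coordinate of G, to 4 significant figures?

33.71

J is at the origin; JM is horizontal with |JM| = 53.6 and M in +x, so M = (53.6, 0). JT runs at 94.9° with |JT| = 25.1, so T = (-2.144, 25.01). G is determined by |TG| = 40.5 and |GM| = 37.4 together: it lies at the intersection of circle(T, 40.5) and circle(M, 37.4). With |TM| = 61.10, the foot of the radical line on TM is 32.52 from T and the perpendicular offset is √(40.5² − 32.52²) = 24.13. Taking the left-of-TM solution: G = (37.41, 33.71).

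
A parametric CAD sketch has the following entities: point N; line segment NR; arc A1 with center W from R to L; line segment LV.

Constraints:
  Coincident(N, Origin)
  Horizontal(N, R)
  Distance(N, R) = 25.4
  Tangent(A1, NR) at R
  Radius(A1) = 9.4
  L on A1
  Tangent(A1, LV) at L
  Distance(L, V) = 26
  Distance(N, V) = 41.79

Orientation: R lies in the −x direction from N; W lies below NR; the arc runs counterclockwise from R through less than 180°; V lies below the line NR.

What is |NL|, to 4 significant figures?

36.37

Checks: |WL| = 9.400 ✓; ∠(WL, LV) = 90.00° ✓; |LV| = 26.00 ✓; |NV| = 41.79 ✓.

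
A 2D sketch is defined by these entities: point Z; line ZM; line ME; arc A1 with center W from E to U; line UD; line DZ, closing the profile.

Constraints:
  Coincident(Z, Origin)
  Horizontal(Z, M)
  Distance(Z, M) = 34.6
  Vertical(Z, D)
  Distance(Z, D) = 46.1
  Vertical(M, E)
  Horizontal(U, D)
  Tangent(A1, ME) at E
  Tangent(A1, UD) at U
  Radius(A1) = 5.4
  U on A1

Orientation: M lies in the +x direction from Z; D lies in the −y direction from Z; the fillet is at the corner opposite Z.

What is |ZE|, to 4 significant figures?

53.42

Z is at the origin; Z and M share the same y with |ZM| = 34.6 and M on the +x side, so M = (34.60, 0.000). Z and D share the same x with |ZD| = 46.1 and D on the −y side, so D = (0.000, -46.10). The virtual corner opposite Z is at (34.60, -46.10). Tangency of A1 to ME means the radius WE is perpendicular to ME and A1 meets UD tangentially, so WU is at right angles to UD, with radius 5.4, so the center W sits 5.4 in from both sides at W = (29.20, -40.70). That places the tangent points at E = (34.60, -40.70) on ME and U = (29.20, -46.10) on UD. Then |ZE| = |E − Z| = 53.42.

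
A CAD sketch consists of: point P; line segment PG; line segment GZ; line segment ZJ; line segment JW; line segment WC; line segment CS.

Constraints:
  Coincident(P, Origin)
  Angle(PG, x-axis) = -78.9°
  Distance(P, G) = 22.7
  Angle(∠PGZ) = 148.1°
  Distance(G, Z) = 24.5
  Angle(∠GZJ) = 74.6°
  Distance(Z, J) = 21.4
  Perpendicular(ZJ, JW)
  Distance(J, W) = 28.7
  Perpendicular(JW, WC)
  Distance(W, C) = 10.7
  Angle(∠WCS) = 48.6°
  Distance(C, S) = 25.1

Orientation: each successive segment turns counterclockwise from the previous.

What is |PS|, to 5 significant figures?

29.431

The perpendicularity gives WC at right angles to JW, so WC runs at -121.60°; with |WC| = 10.7, C = (2.2413, -16.042). ∠WCS = 48.6° gives CS at 9.8000° from the x-axis; with |CS| = 25.1, S = (26.975, -11.769). Then |PS| = |S − P| = 29.431.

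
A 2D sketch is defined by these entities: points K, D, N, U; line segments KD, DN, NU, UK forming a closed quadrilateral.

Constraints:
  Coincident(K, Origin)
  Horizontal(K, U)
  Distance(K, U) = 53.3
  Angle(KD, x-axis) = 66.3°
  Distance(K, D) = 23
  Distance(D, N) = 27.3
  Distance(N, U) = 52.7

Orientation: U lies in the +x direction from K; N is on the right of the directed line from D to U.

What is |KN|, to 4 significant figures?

4.980

K is at the origin; KU is horizontal with |KU| = 53.3 and U in +x, so U = (53.3, 0). KD runs at 66.3° with |KD| = 23.0, so D = (9.245, 21.06). N is determined by |DN| = 27.3 and |NU| = 52.7 together: it lies at the intersection of circle(D, 27.3) and circle(U, 52.7). With |DU| = 48.83, the foot of the radical line on DU is 3.608 from D and the perpendicular offset is √(27.3² − 3.608²) = 27.06. Taking the right-of-DU solution: N = (0.8293, -4.910).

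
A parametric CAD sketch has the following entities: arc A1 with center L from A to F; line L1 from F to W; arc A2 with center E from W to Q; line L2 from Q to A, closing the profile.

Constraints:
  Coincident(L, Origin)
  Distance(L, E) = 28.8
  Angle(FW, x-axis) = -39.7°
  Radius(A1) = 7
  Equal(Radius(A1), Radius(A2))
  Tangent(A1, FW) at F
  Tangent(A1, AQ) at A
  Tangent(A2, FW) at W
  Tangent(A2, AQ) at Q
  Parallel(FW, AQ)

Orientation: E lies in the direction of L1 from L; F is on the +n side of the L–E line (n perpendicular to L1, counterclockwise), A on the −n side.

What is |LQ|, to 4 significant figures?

29.64

The slot axis is L1's direction at -39.7°, so u = (cos -39.7°, sin -39.7°) = (0.7694, -0.6388) and n = (−sin -39.7°, cos -39.7°) = (0.6388, 0.7694). L is at the origin and E lies 28.8 along u from L, so E = 28.8·u = (22.16, -18.40). Tangency of A1 to both parallel lines with radius 7.0 puts F and A at L ± 7.0·n: F = (4.471, 5.386), A = (-4.471, -5.386). Equal radii place W and Q the same way about E: W = E + 7.0·n = (26.63, -13.01), Q = E − 7.0·n = (17.69, -23.78). Then |LQ| = |Q − L| = 29.64.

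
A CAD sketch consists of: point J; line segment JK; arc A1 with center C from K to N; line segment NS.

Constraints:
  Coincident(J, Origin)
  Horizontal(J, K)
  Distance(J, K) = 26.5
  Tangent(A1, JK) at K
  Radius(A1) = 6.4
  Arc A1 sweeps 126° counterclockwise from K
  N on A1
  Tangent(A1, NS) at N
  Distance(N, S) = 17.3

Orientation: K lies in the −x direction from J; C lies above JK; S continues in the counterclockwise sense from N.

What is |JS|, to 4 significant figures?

39.69

J is at the origin; JK is horizontal with |JK| = 26.5 and K on the −x side, so K = (-26.50, 0.000). The tangent condition forces CK to be normal to JK, so C = K + (0, 6.4) = (-26.50, 6.400). On A1, K sits at bearing -90° from C; a 126° counterclockwise sweep puts N at bearing 36°, so N = C + 6.4·(cos 36°, sin 36°) = (-21.32, 10.16). Since A1 is tangent to NS there, CN ⟂ NS, so NS runs along (−sin 36°, cos 36°); with |NS| = 17.3, S = (-31.49, 24.16). Then |JS| = |S − J| = 39.69.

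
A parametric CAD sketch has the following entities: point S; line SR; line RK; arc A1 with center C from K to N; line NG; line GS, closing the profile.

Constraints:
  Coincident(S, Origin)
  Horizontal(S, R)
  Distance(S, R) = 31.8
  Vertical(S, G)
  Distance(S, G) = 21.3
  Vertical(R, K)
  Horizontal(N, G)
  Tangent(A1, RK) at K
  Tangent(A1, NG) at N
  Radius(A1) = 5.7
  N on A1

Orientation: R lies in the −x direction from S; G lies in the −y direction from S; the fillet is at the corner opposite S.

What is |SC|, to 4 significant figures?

30.41

S is at the origin; S and R share the same y with |SR| = 31.8 and R on the −x side, so R = (-31.80, 0.000). S and G share the same x with |SG| = 21.3 and G on the −y side, so G = (0.000, -21.30). The virtual corner opposite S is at (-31.80, -21.30). The tangent condition forces CK to be normal to RK and A1 meets NG tangentially, so CN is at right angles to NG, with radius 5.7, so the center C sits 5.7 in from both sides at C = (-26.10, -15.60). Then |SC| = |C − S| = 30.41.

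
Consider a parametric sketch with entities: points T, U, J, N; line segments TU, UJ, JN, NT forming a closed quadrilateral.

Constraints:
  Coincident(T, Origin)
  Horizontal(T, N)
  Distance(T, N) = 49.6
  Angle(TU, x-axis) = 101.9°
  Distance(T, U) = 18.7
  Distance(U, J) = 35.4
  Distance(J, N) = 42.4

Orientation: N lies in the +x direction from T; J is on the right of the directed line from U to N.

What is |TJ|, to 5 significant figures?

17.369

Checks: |UJ| = 35.40 ✓; |JN| = 42.40 ✓.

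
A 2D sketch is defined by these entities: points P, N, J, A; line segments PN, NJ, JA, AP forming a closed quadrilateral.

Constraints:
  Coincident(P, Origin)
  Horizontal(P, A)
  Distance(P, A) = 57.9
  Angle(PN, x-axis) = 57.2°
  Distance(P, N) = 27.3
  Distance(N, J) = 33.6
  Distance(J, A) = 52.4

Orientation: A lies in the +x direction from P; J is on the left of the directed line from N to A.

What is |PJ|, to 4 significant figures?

60.72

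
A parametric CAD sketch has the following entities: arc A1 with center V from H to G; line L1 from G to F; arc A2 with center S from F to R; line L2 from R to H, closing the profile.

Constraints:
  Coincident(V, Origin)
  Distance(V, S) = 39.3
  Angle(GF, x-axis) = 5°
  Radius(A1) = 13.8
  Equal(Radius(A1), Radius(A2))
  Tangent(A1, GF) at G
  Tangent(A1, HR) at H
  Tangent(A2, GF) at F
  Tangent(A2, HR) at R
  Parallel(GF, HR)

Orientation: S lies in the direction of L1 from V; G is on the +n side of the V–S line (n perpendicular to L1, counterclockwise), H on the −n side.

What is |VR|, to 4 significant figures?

41.65

The slot axis is L1's direction at 5.0°, so u = (cos 5.0°, sin 5.0°) = (0.9962, 0.08716) and n = (−sin 5.0°, cos 5.0°) = (-0.08716, 0.9962). V is at the origin and S lies 39.3 along u from V, so S = 39.3·u = (39.15, 3.425). Tangency of A1 to both parallel lines with radius 13.8 puts G and H at V ± 13.8·n: G = (-1.203, 13.75), H = (1.203, -13.75). Equal radii place F and R the same way about S: F = S + 13.8·n = (37.95, 17.17), R = S − 13.8·n = (40.35, -10.32). Then |VR| = |R − V| = 41.65.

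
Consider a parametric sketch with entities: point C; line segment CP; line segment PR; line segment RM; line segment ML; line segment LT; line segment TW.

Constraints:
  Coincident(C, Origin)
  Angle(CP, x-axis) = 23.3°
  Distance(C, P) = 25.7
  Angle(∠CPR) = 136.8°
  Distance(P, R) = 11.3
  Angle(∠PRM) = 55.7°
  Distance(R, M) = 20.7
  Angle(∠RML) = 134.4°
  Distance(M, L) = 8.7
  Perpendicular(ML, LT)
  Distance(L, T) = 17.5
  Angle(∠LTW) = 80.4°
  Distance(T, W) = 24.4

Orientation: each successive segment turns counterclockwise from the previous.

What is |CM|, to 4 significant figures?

18.38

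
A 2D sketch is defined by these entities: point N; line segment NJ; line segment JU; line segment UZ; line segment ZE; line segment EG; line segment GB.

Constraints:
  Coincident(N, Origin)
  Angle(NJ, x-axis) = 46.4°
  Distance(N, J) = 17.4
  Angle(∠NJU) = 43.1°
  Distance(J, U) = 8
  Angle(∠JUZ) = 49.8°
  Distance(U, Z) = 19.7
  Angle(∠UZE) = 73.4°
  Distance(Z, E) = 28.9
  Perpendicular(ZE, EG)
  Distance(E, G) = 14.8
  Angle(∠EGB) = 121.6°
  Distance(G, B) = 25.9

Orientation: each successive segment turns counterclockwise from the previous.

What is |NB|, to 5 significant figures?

18.283

The perpendicularity gives EG at right angles to ZE, so EG runs at 150.10°; with |EG| = 14.8, G = (19.149, 30.281). ∠EGB = 121.6° gives GB at -151.50° from the x-axis; with |GB| = 25.9, B = (-3.6119, 17.923). Then |NB| = |B − N| = 18.283.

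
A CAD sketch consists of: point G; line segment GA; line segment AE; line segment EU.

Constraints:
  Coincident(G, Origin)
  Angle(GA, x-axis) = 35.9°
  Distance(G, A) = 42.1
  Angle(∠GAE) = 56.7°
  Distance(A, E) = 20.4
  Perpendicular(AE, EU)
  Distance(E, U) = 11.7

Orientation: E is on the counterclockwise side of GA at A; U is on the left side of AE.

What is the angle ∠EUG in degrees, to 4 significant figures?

173.4°

∠GAE = 56.7°, so AE runs at 35.9° + (180° − 56.7°) = 159.2° from the x-axis; with |AE| = 20.4, E = A + 20.4·(cos 159.2°, sin 159.2°) = (15.03, 31.93). The perpendicularity gives EU at right angles to AE; with |EU| = 11.7 on the left of AE, U = E + 11.7·(-0.3551, -0.9348) = (10.88, 20.99). Then cos ∠EUG = UE·UG / (|UE||UG|), giving 173.4°.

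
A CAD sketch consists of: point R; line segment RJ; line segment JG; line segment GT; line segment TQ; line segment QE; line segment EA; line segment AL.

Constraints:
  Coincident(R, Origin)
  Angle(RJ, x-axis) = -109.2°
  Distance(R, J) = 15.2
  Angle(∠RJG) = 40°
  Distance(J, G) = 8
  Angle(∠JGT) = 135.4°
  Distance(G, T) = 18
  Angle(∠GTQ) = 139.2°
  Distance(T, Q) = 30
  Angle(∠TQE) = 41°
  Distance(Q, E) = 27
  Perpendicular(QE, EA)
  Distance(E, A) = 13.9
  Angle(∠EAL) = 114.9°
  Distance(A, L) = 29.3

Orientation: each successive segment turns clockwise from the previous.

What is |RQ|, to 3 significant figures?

34.8

R is at the origin; RJ runs at -109.2° with length 15.2, so J = (-5.00, -14.4). ∠RJG = 40.0° gives JG at 111° from the x-axis; with |JG| = 8.0, G = (-7.84, -6.88). ∠JGT = 135.4° gives GT at 66.2° from the x-axis; with |GT| = 18.0, T = (-0.576, 9.59). ∠GTQ = 139.2° gives TQ at 25.4° from the x-axis; with |TQ| = 30.0, Q = (26.5, 22.5). Then |RQ| = |Q − R| = 34.8.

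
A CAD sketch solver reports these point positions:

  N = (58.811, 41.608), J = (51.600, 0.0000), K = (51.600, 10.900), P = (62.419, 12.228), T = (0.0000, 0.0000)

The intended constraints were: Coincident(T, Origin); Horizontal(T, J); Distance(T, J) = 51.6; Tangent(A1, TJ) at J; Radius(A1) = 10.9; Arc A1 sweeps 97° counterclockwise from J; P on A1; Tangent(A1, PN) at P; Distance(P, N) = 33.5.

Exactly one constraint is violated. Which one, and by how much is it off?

Distance(P, N) = 33.5 — off by 3.90.

T = (0.00, 0.00) ✓; T.y = 0.00, J.y = 0.00 ✓; |TJ| = 51.60 ✓; ∠(KJ, JT) = 90.00° ✓; |KJ| = 10.90 ✓; bearing(K→P) − bearing(K→J) = 97.00° ✓; |KP| = 10.90 ✓; ∠(KP, PN) = 90.00° ✓; |PN| = 29.60 ✗.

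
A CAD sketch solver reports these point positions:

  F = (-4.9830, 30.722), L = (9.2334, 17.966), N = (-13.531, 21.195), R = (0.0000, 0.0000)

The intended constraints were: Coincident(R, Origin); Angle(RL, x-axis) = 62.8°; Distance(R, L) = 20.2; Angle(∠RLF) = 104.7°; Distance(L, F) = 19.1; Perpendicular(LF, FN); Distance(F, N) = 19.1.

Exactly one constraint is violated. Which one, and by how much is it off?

Distance(F, N) = 19.1 — off by 6.30.

R = (0.00, 0.00) ✓; RL at 62.80° ✓; |RL| = 20.20 ✓; ∠RLF = 104.7° ✓; |LF| = 19.10 ✓; ∠(LF, FN) = 90.00° ✓; |FN| = 12.80 ✗.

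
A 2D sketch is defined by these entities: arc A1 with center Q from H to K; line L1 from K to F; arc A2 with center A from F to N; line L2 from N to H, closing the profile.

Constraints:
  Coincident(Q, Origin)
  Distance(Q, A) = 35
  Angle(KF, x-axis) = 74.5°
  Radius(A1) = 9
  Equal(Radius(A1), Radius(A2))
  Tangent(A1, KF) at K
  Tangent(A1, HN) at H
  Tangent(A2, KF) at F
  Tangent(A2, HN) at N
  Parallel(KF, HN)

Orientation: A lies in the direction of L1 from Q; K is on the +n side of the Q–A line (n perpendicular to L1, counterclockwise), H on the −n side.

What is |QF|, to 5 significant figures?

36.139

The slot axis is L1's direction at 74.5°, so u = (cos 74.5°, sin 74.5°) = (0.26724, 0.96363) and n = (−sin 74.5°, cos 74.5°) = (-0.96363, 0.26724). Q is at the origin and A lies 35.0 along u from Q, so A = 35.0·u = (9.3533, 33.727). Tangency of A1 to both parallel lines with radius 9.0 puts K and H at Q ± 9.0·n: K = (-8.6727, 2.4051), H = (8.6727, -2.4051). Equal radii place F and N the same way about A: F = A + 9.0·n = (0.68067, 36.132), N = A − 9.0·n = (18.026, 31.322). Then |QF| = |F − Q| = 36.139.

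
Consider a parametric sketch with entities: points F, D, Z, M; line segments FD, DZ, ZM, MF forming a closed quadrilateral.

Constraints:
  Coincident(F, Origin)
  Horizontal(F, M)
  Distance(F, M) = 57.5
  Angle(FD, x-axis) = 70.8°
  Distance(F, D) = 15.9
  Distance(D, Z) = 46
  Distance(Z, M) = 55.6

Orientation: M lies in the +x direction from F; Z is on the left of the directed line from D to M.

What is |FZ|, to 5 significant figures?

61.171

F is at the origin; FM is horizontal with |FM| = 57.5 and M in +x, so M = (57.5, 0). FD runs at 70.8° with |FD| = 15.9, so D = (5.2290, 15.016). Z is determined by |DZ| = 46.0 and |ZM| = 55.6 together: it lies at the intersection of circle(D, 46.0) and circle(M, 55.6). With |DM| = 54.385, the foot of the radical line on DM is 18.225 from D and the perpendicular offset is √(46.0² − 18.225²) = 42.236. Taking the left-of-DM solution: Z = (34.407, 50.577).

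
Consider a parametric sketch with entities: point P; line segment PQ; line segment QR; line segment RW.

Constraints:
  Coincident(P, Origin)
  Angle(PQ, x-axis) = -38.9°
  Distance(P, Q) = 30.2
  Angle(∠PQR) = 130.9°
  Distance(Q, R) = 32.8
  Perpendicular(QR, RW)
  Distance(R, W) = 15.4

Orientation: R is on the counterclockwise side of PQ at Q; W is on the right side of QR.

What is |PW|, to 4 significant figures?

65.00

∠PQR = 130.9°, so QR runs at -38.9° + (180° − 130.9°) = 10.20° from the x-axis; with |QR| = 32.8, R = Q + 32.8·(cos 10.20°, sin 10.20°) = (55.78, -13.16). QR is perpendicular to RW; with |RW| = 15.4 on the right of QR, W = R + 15.4·(0.1771, -0.9842) = (58.51, -28.31). Then |PW| = |W − P| = 65.00.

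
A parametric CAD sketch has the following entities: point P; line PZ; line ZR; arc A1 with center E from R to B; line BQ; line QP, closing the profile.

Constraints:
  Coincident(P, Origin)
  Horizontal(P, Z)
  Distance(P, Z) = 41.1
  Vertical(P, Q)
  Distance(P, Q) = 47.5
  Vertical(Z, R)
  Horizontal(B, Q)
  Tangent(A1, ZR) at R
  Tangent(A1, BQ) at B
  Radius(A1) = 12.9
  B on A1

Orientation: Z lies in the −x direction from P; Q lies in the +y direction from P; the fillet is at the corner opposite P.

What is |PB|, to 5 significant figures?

55.240

P is at the origin; PZ is horizontal with |PZ| = 41.1 and Z on the −x side, so Z = (-41.100, 0.0000). PQ is vertical with |PQ| = 47.5 and Q on the +y side, so Q = (0.0000, 47.500). The virtual corner opposite P is at (-41.100, 47.500). A1 meets ZR tangentially, so ER is at right angles to ZR and tangency of A1 to BQ means the radius EB is perpendicular to BQ, with radius 12.9, so the center E sits 12.9 in from both sides at E = (-28.200, 34.600). That places the tangent points at R = (-41.100, 34.600) on ZR and B = (-28.200, 47.500) on BQ. Then |PB| = |B − P| = 55.240.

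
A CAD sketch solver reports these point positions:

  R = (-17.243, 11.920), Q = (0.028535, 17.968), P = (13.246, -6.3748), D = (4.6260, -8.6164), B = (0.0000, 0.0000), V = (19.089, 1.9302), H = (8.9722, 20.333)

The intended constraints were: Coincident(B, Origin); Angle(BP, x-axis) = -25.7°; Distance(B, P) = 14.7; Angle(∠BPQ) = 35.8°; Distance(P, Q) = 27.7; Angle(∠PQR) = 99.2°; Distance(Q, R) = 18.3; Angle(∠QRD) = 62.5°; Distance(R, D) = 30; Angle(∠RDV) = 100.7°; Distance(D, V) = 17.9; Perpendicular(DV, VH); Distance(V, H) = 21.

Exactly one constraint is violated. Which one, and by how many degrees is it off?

Perpendicular(DV, VH) — off by 7.30°.

B = (0.00, 0.00) ✓; BP at -25.70° ✓; |BP| = 14.70 ✓; ∠BPQ = 35.80° ✓; |PQ| = 27.70 ✓; ∠PQR = 99.20° ✓; |QR| = 18.30 ✓; ∠QRD = 62.50° ✓; |RD| = 30.00 ✓; ∠RDV = 100.7° ✓; |DV| = 17.90 ✓; ∠(DV, VH) = 82.70° ✗; |VH| = 21.00 ✓.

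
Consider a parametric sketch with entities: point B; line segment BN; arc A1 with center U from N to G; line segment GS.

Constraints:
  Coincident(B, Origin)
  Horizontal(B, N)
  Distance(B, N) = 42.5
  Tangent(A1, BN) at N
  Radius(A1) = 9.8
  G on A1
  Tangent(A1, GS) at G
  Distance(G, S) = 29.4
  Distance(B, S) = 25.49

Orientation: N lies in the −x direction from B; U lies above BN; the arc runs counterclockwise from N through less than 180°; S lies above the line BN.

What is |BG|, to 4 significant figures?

36.21

Checks: |UG| = 9.800 ✓; ∠(UG, GS) = 90.00° ✓; |GS| = 29.40 ✓; |BS| = 25.49 ✓.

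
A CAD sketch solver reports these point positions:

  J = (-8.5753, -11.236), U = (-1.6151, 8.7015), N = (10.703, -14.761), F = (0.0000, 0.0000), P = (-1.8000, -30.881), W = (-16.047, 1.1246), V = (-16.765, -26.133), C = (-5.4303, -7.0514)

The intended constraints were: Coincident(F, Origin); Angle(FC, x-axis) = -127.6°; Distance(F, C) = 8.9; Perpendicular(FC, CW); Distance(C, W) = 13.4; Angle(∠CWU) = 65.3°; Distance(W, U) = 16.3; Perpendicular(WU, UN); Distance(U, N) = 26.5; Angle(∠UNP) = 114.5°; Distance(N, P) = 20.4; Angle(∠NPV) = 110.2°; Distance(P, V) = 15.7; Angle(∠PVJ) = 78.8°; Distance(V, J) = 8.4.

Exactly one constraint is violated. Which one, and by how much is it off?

Distance(V, J) = 8.4 — off by 8.60.

F = (0.00, 0.00) ✓; FC at -127.6° ✓; |FC| = 8.900 ✓; ∠(FC, CW) = 90.00° ✓; |CW| = 13.40 ✓; ∠CWU = 65.30° ✓; |WU| = 16.30 ✓; ∠(WU, UN) = 90.00° ✓; |UN| = 26.50 ✓; ∠UNP = 114.5° ✓; |NP| = 20.40 ✓; ∠NPV = 110.2° ✓; |PV| = 15.70 ✓; ∠PVJ = 78.80° ✓; |VJ| = 17.00 ✗.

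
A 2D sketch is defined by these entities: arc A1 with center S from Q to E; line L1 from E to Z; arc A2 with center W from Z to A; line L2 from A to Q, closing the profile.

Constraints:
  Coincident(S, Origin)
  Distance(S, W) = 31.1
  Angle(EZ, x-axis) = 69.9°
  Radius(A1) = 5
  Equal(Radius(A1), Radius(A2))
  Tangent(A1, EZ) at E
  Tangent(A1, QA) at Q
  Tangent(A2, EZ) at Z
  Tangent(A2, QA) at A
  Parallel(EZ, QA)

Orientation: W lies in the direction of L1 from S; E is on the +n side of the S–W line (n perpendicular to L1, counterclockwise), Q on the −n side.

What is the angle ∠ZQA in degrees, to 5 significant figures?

17.825°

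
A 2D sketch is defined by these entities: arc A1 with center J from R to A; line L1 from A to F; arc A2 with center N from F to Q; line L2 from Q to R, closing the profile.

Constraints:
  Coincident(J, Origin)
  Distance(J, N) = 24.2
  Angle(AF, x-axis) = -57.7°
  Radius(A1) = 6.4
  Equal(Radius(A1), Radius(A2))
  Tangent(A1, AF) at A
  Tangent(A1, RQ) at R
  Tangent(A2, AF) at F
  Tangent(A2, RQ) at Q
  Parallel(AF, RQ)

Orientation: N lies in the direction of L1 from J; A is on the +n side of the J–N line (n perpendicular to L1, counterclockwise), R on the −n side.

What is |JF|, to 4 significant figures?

25.03

Tangency of A1 to both parallel lines with radius 6.4 puts A and R at J ± 6.4·n: A = (5.410, 3.420), R = (-5.410, -3.420). Equal radii place F and Q the same way about N: F = N + 6.4·n = (18.34, -17.04), Q = N − 6.4·n = (7.522, -23.88). Then |JF| = |F − J| = 25.03.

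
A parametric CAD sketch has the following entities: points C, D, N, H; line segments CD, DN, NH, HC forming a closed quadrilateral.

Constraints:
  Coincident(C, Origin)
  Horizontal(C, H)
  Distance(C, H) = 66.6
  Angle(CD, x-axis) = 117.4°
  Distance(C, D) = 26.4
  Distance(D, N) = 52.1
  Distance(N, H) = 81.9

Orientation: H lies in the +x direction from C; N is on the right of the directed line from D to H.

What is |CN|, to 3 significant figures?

30.4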